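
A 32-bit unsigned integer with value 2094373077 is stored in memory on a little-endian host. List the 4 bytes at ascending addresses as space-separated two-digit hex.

2094373077 in hexadecimal, padded to 32 bits, is 0x7CD598D5.
Split into bytes (most-significant first): 7C D5 98 D5.
Little-endian stores the least-significant byte at the lowest address.
So at ascending addresses the bytes are D5 98 D5 7C.

D5 98 D5 7C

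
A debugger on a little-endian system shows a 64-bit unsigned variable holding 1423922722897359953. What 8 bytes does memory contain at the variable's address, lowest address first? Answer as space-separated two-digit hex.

1423922722897359953 in hexadecimal, padded to 64 bits, is 0x13C2CA2C15E77451.
Split into bytes (most-significant first): 13 C2 CA 2C 15 E7 74 51.
In little-endian order the low byte comes first in memory.
So at ascending addresses the bytes are 51 74 E7 15 2C CA C2 13.

51 74 E7 15 2C CA C2 13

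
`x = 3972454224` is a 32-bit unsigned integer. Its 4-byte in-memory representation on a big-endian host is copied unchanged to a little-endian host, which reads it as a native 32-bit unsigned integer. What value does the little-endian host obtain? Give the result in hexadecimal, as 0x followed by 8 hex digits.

0x50D7C6EC

3972454224 in 32-bit hexadecimal is 0xECC6D750.
Stored big-endian, the bytes at ascending addresses are EC C6 D7 50.
Read back as little-endian, the first byte is least significant, giving 0x50D7C6EC.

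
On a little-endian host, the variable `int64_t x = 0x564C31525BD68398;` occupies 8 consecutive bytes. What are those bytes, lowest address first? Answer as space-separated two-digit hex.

Split into bytes (most-significant first): 56 4C 31 52 5B D6 83 98.
Little-endian: lowest address holds the least-significant byte.
So at ascending addresses the bytes are 98 83 D6 5B 52 31 4C 56.

98 83 D6 5B 52 31 4C 56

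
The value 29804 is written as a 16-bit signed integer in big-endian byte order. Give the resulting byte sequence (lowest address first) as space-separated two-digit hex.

74 6C

29804 in hexadecimal, padded to 16 bits, is 0x746C.
Split into bytes (most-significant first): 74 6C.
Big-endian stores the most-significant byte at the lowest address.
So the memory order matches the most-significant-first order: 74 6C.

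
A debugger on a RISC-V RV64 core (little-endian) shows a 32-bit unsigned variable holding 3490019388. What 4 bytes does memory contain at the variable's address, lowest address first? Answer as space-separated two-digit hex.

3490019388 in hexadecimal, padded to 32 bits, is 0xD005783C.
Split into bytes (most-significant first): D0 05 78 3C.
Little-endian stores the least-significant byte at the lowest address.
So at ascending addresses the bytes are 3C 78 05 D0.

3C 78 05 D0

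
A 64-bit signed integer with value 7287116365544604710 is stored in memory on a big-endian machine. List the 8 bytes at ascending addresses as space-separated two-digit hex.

7287116365544604710 in hexadecimal, padded to 64 bits, is 0x652109B9C538C426.
Split into bytes (most-significant first): 65 21 09 B9 C5 38 C4 26.
Big-endian stores the most-significant byte at the lowest address.
So the memory order matches the most-significant-first order: 65 21 09 B9 C5 38 C4 26.

65 21 09 B9 C5 38 C4 26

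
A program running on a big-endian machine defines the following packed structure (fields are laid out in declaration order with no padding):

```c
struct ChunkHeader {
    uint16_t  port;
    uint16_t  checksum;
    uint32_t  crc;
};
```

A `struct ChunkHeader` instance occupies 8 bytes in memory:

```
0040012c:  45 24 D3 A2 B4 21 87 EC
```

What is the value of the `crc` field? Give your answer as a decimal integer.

3022096364

`crc` follows `port` (2 B), `checksum` (2 B), so it starts at offset 2 + 2 = 4 and occupies 4 bytes.
Bytes at offsets 4..7: B4 21 87 EC.
In big-endian order the high byte comes first in memory.
The bytes are already most-significant first: 0xB42187EC.
0xB42187EC = 3022096364.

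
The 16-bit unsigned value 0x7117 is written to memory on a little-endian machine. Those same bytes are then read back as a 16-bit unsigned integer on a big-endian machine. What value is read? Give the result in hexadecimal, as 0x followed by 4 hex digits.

Stored little-endian, the bytes at ascending addresses are 17 71.
Read back as big-endian, the last byte is least significant, giving 0x1771.

0x1771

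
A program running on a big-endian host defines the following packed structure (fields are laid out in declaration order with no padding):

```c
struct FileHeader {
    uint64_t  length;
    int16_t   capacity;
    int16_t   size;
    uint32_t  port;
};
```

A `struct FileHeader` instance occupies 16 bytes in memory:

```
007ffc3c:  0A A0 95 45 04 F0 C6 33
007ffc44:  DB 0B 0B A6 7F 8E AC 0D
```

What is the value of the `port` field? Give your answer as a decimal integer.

2140056589

`port` follows `length` (8 B), `capacity` (2 B), `size` (2 B), so it starts at offset 8 + 2 + 2 = 12 and occupies 4 bytes.
Bytes at offsets 12..15: 7F 8E AC 0D.
Big-endian stores the most-significant byte at the lowest address.
The bytes are already most-significant first: 0x7F8EAC0D.
0x7F8EAC0D = 2140056589.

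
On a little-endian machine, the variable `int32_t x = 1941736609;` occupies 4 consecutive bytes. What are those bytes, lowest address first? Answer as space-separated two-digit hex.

A1 8C BC 73

1941736609 in hexadecimal, padded to 32 bits, is 0x73BC8CA1.
Split into bytes (most-significant first): 73 BC 8C A1.
Little-endian stores the least-significant byte at the lowest address.
So at ascending addresses the bytes are A1 8C BC 73.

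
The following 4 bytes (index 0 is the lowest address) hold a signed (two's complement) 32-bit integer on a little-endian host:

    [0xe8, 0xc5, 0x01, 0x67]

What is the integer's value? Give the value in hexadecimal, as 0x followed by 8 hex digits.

0x6701C5E8

Little-endian stores the least-significant byte at the lowest address.
Reassemble most-significant byte first: 67 01 C5 E8 → 0x6701C5E8.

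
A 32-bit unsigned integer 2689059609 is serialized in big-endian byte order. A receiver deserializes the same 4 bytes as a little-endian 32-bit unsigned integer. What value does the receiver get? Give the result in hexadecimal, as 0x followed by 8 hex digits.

2689059609 in 32-bit hexadecimal is 0xA047CB19.
Stored big-endian, the bytes at ascending addresses are A0 47 CB 19.
Read back as little-endian, the first byte is least significant, giving 0x19CB47A0.

0x19CB47A0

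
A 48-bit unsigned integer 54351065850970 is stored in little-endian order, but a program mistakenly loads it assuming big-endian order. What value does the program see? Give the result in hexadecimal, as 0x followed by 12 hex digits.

54351065850970 in 48-bit hexadecimal is 0x316E97F9245A.
Stored little-endian, the bytes at ascending addresses are 5A 24 F9 97 6E 31.
Read back as big-endian, the last byte is least significant, giving 0x5A24F9976E31.

0x5A24F9976E31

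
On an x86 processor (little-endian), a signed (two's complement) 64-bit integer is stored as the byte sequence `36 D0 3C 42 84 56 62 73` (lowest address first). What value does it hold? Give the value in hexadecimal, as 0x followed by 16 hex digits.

Little-endian: lowest address holds the least-significant byte.
Reassemble most-significant byte first: 73 62 56 84 42 3C D0 36 → 0x73625684423CD036.

0x73625684423CD036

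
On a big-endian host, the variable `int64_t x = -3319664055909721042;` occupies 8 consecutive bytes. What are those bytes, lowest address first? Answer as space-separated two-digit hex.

Two's complement of -3319664055909721042 in 64 bits: 3319664055909721042 = 0x2E11D0DEDA21A3D2; invert → 0xD1EE2F2125DE5C2D; add 1 → 0xD1EE2F2125DE5C2E.
Split into bytes (most-significant first): D1 EE 2F 21 25 DE 5C 2E.
Big-endian: lowest address holds the most-significant byte.
So the memory order matches the most-significant-first order: D1 EE 2F 21 25 DE 5C 2E.

D1 EE 2F 21 25 DE 5C 2E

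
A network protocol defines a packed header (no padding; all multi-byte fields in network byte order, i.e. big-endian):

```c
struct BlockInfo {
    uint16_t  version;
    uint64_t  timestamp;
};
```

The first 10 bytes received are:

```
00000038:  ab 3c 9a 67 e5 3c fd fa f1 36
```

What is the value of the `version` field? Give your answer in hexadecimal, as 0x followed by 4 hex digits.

0xAB3C

`version` is the first field, at byte offset 0, occupying 2 bytes.
Bytes at offsets 0..1: AB 3C.
Big-endian stores the most-significant byte at the lowest address.
The bytes are already most-significant first: 0xAB3C.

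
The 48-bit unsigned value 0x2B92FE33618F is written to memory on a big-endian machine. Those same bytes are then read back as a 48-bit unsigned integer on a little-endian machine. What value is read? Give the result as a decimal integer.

Stored big-endian, the bytes at ascending addresses are 2B 92 FE 33 61 8F.
Read back as little-endian, the first byte is least significant, giving 0x8F6133FE922B.
0x8F6133FE922B = 157647646921259.

157647646921259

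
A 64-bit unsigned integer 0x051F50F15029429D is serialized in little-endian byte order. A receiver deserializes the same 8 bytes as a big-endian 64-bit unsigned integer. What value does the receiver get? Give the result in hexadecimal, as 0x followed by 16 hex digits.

0x9D422950F1501F05

Stored little-endian, the bytes at ascending addresses are 9D 42 29 50 F1 50 1F 05.
Read back as big-endian, the last byte is least significant, giving 0x9D422950F1501F05.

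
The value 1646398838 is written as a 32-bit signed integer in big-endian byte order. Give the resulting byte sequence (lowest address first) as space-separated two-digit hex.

1646398838 in hexadecimal, padded to 32 bits, is 0x62220D76.
Split into bytes (most-significant first): 62 22 0D 76.
Big-endian stores the most-significant byte at the lowest address.
So the memory order matches the most-significant-first order: 62 22 0D 76.

62 22 0D 76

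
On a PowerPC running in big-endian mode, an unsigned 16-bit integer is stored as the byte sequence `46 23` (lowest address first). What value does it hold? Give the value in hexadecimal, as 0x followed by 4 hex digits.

0x4623

In big-endian order the high byte comes first in memory.
The bytes are already most-significant first: 0x4623.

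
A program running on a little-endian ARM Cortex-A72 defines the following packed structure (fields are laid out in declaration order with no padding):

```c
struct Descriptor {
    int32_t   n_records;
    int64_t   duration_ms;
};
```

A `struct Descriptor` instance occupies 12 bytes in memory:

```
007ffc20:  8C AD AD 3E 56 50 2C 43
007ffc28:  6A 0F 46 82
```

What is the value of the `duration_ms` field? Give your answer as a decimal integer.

-9059536651341246378

`duration_ms` follows `n_records` (4 bytes), so it starts at byte offset 4 and occupies 8 bytes.
Bytes at offsets 4..11: 56 50 2C 43 6A 0F 46 82.
Little-endian: lowest address holds the least-significant byte.
Reassemble most-significant byte first: 82 46 0F 6A 43 2C 50 56 → 0x82460F6A432C5056.
Top bit is set, so as a signed 64-bit value this is 0x82460F6A432C5056 − 2^64 = -9059536651341246378.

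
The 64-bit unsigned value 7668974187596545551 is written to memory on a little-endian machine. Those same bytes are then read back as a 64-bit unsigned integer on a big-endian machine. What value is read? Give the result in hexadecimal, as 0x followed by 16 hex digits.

7668974187596545551 in 64-bit hexadecimal is 0x6A6DAB644354FE0F.
Stored little-endian, the bytes at ascending addresses are 0F FE 54 43 64 AB 6D 6A.
Read back as big-endian, the last byte is least significant, giving 0x0FFE544364AB6D6A.

0x0FFE544364AB6D6A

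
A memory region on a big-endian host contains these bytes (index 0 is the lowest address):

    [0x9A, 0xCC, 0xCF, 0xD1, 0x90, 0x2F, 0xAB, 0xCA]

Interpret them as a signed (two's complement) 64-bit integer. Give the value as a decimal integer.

In big-endian order the high byte comes first in memory.
The bytes are already most-significant first: 0x9ACCCFD1902FABCA.
Top bit is set, so as a signed 64-bit value this is 0x9ACCCFD1902FABCA − 2^64 = -7292225197645517878.

-7292225197645517878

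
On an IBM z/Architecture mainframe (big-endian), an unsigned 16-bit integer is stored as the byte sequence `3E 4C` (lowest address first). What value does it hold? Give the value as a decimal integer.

Big-endian: lowest address holds the most-significant byte.
The bytes are already most-significant first: 0x3E4C.
0x3E4C = 15948.

15948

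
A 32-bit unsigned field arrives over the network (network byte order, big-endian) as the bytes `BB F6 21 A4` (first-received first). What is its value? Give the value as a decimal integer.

3153469860

Big-endian: lowest address holds the most-significant byte.
The bytes are already most-significant first: 0xBBF621A4.
0xBBF621A4 = 3153469860.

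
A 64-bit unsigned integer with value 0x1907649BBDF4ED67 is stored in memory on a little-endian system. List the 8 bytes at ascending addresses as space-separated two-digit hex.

Split into bytes (most-significant first): 19 07 64 9B BD F4 ED 67.
In little-endian order the low byte comes first in memory.
So at ascending addresses the bytes are 67 ED F4 BD 9B 64 07 19.

67 ED F4 BD 9B 64 07 19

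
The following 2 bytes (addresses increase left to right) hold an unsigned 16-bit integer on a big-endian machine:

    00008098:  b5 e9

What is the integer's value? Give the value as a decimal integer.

Big-endian: lowest address holds the most-significant byte.
The bytes are already most-significant first: 0xB5E9.
0xB5E9 = 46569.

46569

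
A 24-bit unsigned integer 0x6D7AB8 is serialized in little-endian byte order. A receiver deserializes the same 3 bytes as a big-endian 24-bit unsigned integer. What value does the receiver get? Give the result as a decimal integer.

Stored little-endian, the bytes at ascending addresses are B8 7A 6D.
Read back as big-endian, the last byte is least significant, giving 0xB87A6D.
0xB87A6D = 12089965.

12089965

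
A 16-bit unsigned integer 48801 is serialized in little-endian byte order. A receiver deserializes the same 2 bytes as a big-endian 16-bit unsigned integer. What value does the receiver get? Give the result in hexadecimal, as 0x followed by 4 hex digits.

0xA1BE

48801 in 16-bit hexadecimal is 0xBEA1.
Stored little-endian, the bytes at ascending addresses are A1 BE.
Read back as big-endian, the last byte is least significant, giving 0xA1BE.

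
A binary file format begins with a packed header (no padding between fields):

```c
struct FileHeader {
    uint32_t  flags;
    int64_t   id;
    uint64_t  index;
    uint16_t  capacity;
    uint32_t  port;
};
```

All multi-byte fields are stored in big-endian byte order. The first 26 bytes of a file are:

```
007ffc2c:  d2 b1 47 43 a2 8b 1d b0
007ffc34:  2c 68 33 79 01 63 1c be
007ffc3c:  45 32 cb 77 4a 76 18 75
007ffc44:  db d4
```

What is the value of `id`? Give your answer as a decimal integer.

-6734256175305968775

`id` follows `flags` (4 bytes), so it starts at byte offset 4 and occupies 8 bytes.
Bytes at offsets 4..11: A2 8B 1D B0 2C 68 33 79.
Big-endian stores the most-significant byte at the lowest address.
The bytes are already most-significant first: 0xA28B1DB02C683379.
Top bit is set, so as a signed 64-bit value this is 0xA28B1DB02C683379 − 2^64 = -6734256175305968775.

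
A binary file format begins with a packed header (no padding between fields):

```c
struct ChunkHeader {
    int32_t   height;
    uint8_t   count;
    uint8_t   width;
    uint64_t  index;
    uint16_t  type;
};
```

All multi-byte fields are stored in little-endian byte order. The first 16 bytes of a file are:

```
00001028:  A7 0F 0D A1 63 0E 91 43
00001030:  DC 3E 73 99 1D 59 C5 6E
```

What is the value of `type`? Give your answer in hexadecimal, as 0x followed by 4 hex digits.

0x6EC5

`type` follows `height` (4 B), `count` (1 B), `width` (1 B), `index` (8 B), so it starts at offset 4 + 1 + 1 + 8 = 14 and occupies 2 bytes.
Bytes at offsets 14..15: C5 6E.
In little-endian order the low byte comes first in memory.
Reassemble most-significant byte first: 6E C5 → 0x6EC5.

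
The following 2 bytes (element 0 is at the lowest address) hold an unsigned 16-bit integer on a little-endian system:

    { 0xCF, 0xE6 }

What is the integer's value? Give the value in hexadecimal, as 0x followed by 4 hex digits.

0xE6CF

Little-endian: lowest address holds the least-significant byte.
Reassemble most-significant byte first: E6 CF → 0xE6CF.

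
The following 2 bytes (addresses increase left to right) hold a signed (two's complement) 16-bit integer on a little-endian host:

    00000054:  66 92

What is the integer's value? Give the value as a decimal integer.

Little-endian stores the least-significant byte at the lowest address.
Reassemble most-significant byte first: 92 66 → 0x9266.
Top bit is set, so as a signed 16-bit value this is 0x9266 − 2^16 = -28058.

-28058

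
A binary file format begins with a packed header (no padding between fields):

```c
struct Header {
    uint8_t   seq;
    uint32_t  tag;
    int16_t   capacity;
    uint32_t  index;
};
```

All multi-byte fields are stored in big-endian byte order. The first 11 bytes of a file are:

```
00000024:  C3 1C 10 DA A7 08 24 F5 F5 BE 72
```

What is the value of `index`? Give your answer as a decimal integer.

`index` follows `seq` (1 B), `tag` (4 B), `capacity` (2 B), so it starts at offset 1 + 4 + 2 = 7 and occupies 4 bytes.
Bytes at offsets 7..10: F5 F5 BE 72.
Big-endian: lowest address holds the most-significant byte.
The bytes are already most-significant first: 0xF5F5BE72.
0xF5F5BE72 = 4126522994.

4126522994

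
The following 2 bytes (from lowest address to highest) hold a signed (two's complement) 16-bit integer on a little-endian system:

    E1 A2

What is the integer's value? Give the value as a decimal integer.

Little-endian stores the least-significant byte at the lowest address.
Reassemble most-significant byte first: A2 E1 → 0xA2E1.
Top bit is set, so as a signed 16-bit value this is 0xA2E1 − 2^16 = -23839.

-23839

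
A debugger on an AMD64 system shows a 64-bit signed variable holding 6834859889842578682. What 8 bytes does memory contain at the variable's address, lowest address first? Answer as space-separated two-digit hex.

FA E4 A1 6F DB 4C DA 5E

6834859889842578682 in hexadecimal, padded to 64 bits, is 0x5EDA4CDB6FA1E4FA.
Split into bytes (most-significant first): 5E DA 4C DB 6F A1 E4 FA.
Little-endian stores the least-significant byte at the lowest address.
So at ascending addresses the bytes are FA E4 A1 6F DB 4C DA 5E.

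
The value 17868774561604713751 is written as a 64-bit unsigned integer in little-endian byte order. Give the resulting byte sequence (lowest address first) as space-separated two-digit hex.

17868774561604713751 in hexadecimal, padded to 64 bits, is 0xF7FAA3CA7BFC3D17.
Split into bytes (most-significant first): F7 FA A3 CA 7B FC 3D 17.
Little-endian: lowest address holds the least-significant byte.
So at ascending addresses the bytes are 17 3D FC 7B CA A3 FA F7.

17 3D FC 7B CA A3 FA F7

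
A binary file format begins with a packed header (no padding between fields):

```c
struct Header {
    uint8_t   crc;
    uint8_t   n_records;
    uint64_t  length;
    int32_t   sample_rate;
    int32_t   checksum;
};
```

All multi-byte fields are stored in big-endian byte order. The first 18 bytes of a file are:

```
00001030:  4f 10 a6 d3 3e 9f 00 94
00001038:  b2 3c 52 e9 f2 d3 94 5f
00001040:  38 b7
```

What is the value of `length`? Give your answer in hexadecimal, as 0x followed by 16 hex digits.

0xA6D33E9F0094B23C

`length` follows `crc` (1 B), `n_records` (1 B), so it starts at offset 1 + 1 = 2 and occupies 8 bytes.
Bytes at offsets 2..9: A6 D3 3E 9F 00 94 B2 3C.
Big-endian: lowest address holds the most-significant byte.
The bytes are already most-significant first: 0xA6D33E9F0094B23C.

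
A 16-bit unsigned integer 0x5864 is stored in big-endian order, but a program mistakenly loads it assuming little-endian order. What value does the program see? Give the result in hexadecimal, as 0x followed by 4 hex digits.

Stored big-endian, the bytes at ascending addresses are 58 64.
Read back as little-endian, the first byte is least significant, giving 0x6458.

0x6458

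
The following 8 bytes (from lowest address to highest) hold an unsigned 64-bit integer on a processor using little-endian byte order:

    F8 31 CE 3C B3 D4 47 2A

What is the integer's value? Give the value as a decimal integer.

In little-endian order the low byte comes first in memory.
Reassemble most-significant byte first: 2A 47 D4 B3 3C CE 31 F8 → 0x2A47D4B33CCE31F8.
0x2A47D4B33CCE31F8 = 3046637539223810552.

3046637539223810552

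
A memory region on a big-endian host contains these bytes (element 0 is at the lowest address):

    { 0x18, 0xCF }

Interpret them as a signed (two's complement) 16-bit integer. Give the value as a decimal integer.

Big-endian: lowest address holds the most-significant byte.
The bytes are already most-significant first: 0x18CF.
0x18CF = 6351.

6351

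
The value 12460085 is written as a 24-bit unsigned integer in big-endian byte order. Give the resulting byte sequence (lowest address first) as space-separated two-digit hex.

BE 20 35

12460085 in hexadecimal, padded to 24 bits, is 0xBE2035.
Split into bytes (most-significant first): BE 20 35.
In big-endian order the high byte comes first in memory.
So the memory order matches the most-significant-first order: BE 20 35.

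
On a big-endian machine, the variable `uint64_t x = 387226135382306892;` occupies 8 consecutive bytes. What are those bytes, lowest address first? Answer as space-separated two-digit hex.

387226135382306892 in hexadecimal, padded to 64 bits, is 0x055FB41E5735B04C.
Split into bytes (most-significant first): 05 5F B4 1E 57 35 B0 4C.
Big-endian stores the most-significant byte at the lowest address.
So the memory order matches the most-significant-first order: 05 5F B4 1E 57 35 B0 4C.

05 5F B4 1E 57 35 B0 4C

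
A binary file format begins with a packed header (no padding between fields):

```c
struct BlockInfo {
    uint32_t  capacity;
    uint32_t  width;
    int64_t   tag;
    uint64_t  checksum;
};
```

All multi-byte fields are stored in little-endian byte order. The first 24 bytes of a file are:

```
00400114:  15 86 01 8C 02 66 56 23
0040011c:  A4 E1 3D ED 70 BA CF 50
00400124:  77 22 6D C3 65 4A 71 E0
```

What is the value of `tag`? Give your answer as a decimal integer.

`tag` follows `capacity` (4 B), `width` (4 B), so it starts at offset 4 + 4 = 8 and occupies 8 bytes.
Bytes at offsets 8..15: A4 E1 3D ED 70 BA CF 50.
In little-endian order the low byte comes first in memory.
Reassemble most-significant byte first: 50 CF BA 70 ED 3D E1 A4 → 0x50CFBA70ED3DE1A4.
0x50CFBA70ED3DE1A4 = 5823077837392699812.

5823077837392699812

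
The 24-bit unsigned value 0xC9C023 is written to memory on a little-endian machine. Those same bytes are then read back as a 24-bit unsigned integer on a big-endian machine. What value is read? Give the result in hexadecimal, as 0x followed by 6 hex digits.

0x23C0C9

Stored little-endian, the bytes at ascending addresses are 23 C0 C9.
Read back as big-endian, the last byte is least significant, giving 0x23C0C9.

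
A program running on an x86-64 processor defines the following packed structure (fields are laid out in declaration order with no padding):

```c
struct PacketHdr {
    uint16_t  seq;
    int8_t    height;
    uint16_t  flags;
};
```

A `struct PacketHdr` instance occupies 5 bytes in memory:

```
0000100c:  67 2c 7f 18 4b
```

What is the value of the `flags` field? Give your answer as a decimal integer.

19224

`flags` follows `seq` (2 B), `height` (1 B), so it starts at offset 2 + 1 = 3 and occupies 2 bytes.
Bytes at offsets 3..4: 18 4B.
Little-endian stores the least-significant byte at the lowest address.
Reassemble most-significant byte first: 4B 18 → 0x4B18.
0x4B18 = 19224.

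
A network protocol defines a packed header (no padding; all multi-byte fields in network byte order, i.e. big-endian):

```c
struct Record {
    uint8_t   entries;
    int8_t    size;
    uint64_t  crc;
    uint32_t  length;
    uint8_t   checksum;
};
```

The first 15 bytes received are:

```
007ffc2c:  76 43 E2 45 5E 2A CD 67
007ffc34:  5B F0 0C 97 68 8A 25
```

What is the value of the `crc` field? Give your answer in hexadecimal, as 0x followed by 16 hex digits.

`crc` follows `entries` (1 B), `size` (1 B), so it starts at offset 1 + 1 = 2 and occupies 8 bytes.
Bytes at offsets 2..9: E2 45 5E 2A CD 67 5B F0.
In big-endian order the high byte comes first in memory.
The bytes are already most-significant first: 0xE2455E2ACD675BF0.

0xE2455E2ACD675BF0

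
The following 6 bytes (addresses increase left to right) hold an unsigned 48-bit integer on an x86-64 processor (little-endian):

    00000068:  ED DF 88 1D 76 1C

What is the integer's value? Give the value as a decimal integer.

31293627228141

Little-endian: lowest address holds the least-significant byte.
Reassemble most-significant byte first: 1C 76 1D 88 DF ED → 0x1C761D88DFED.
0x1C761D88DFED = 31293627228141.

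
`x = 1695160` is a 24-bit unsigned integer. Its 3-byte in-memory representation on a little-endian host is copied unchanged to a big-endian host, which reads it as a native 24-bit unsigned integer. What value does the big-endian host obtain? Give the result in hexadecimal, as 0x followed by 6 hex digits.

0xB8DD19

1695160 in 24-bit hexadecimal is 0x19DDB8.
Stored little-endian, the bytes at ascending addresses are B8 DD 19.
Read back as big-endian, the last byte is least significant, giving 0xB8DD19.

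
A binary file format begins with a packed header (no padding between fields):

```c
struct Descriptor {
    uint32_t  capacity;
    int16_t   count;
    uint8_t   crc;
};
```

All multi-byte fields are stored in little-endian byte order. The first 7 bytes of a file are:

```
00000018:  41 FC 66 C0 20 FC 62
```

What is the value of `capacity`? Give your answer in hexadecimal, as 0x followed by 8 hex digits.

0xC066FC41

`capacity` is the first field, at byte offset 0, occupying 4 bytes.
Bytes at offsets 0..3: 41 FC 66 C0.
Little-endian stores the least-significant byte at the lowest address.
Reassemble most-significant byte first: C0 66 FC 41 → 0xC066FC41.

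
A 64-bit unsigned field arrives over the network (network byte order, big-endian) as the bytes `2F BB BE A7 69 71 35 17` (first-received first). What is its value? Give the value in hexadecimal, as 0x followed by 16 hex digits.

0x2FBBBEA769713517

In big-endian order the high byte comes first in memory.
The bytes are already most-significant first: 0x2FBBBEA769713517.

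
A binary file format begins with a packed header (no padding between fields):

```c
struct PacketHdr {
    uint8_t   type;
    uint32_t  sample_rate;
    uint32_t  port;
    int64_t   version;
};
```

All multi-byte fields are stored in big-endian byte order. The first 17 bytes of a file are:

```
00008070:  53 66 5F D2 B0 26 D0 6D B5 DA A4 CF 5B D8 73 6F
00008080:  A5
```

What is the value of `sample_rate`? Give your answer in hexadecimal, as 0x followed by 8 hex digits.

0x665FD2B0

`sample_rate` follows `type` (1 byte), so it starts at byte offset 1 and occupies 4 bytes.
Bytes at offsets 1..4: 66 5F D2 B0.
Big-endian stores the most-significant byte at the lowest address.
The bytes are already most-significant first: 0x665FD2B0.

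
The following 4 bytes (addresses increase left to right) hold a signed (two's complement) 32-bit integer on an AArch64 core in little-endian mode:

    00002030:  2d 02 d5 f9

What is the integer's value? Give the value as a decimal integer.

Little-endian: lowest address holds the least-significant byte.
Reassemble most-significant byte first: F9 D5 02 2D → 0xF9D5022D.
Top bit is set, so as a signed 32-bit value this is 0xF9D5022D − 2^32 = -103480787.

-103480787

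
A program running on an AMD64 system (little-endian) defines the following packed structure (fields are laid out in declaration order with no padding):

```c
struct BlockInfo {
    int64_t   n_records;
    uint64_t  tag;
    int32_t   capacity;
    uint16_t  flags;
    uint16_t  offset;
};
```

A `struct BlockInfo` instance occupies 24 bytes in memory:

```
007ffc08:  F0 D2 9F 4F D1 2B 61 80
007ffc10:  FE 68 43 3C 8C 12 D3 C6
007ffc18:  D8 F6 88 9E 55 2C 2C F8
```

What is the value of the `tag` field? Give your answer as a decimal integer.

`tag` follows `n_records` (8 bytes), so it starts at byte offset 8 and occupies 8 bytes.
Bytes at offsets 8..15: FE 68 43 3C 8C 12 D3 C6.
Little-endian: lowest address holds the least-significant byte.
Reassemble most-significant byte first: C6 D3 12 8C 3C 43 68 FE → 0xC6D3128C3C4368FE.
0xC6D3128C3C4368FE = 14326815233111451902.

14326815233111451902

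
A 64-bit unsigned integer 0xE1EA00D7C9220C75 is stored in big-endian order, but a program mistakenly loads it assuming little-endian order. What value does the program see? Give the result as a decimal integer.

Stored big-endian, the bytes at ascending addresses are E1 EA 00 D7 C9 22 0C 75.
Read back as little-endian, the first byte is least significant, giving 0x750C22C9D700EAE1.
0x750C22C9D700EAE1 = 8434154452449028833.

8434154452449028833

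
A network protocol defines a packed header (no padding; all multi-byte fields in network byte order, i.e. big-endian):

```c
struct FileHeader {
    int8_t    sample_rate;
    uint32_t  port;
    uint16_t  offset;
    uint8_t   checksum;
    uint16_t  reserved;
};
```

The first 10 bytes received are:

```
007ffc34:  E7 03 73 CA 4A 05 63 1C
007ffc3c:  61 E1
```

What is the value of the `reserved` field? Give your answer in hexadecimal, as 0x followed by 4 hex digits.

0x61E1

`reserved` follows `sample_rate` (1 B), `port` (4 B), `offset` (2 B), `checksum` (1 B), so it starts at offset 1 + 4 + 2 + 1 = 8 and occupies 2 bytes.
Bytes at offsets 8..9: 61 E1.
Big-endian stores the most-significant byte at the lowest address.
The bytes are already most-significant first: 0x61E1.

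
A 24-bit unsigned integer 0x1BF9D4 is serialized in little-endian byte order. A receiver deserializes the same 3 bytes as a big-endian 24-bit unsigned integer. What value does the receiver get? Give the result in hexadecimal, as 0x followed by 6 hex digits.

0xD4F91B

Stored little-endian, the bytes at ascending addresses are D4 F9 1B.
Read back as big-endian, the last byte is least significant, giving 0xD4F91B.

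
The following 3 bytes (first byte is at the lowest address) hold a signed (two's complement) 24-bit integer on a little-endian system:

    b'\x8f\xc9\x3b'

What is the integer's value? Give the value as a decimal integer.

3918223

Little-endian stores the least-significant byte at the lowest address.
Reassemble most-significant byte first: 3B C9 8F → 0x3BC98F.
0x3BC98F = 3918223.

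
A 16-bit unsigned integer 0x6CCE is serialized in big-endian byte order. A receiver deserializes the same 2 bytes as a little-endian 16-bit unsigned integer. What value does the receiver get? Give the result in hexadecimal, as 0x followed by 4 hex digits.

0xCE6C

Stored big-endian, the bytes at ascending addresses are 6C CE.
Read back as little-endian, the first byte is least significant, giving 0xCE6C.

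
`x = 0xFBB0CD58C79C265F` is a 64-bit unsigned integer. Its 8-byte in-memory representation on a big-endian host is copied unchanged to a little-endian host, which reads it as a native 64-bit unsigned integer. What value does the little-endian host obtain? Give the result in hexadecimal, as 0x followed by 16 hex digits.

0x5F269CC758CDB0FB

Stored big-endian, the bytes at ascending addresses are FB B0 CD 58 C7 9C 26 5F.
Read back as little-endian, the first byte is least significant, giving 0x5F269CC758CDB0FB.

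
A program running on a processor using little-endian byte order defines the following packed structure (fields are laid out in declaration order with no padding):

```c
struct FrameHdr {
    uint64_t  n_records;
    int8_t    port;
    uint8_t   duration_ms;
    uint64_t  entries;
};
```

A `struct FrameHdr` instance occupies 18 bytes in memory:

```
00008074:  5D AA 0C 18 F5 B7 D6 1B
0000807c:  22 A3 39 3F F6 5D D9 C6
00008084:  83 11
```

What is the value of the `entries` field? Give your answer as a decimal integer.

`entries` follows `n_records` (8 B), `port` (1 B), `duration_ms` (1 B), so it starts at offset 8 + 1 + 1 = 10 and occupies 8 bytes.
Bytes at offsets 10..17: 39 3F F6 5D D9 C6 83 11.
In little-endian order the low byte comes first in memory.
Reassemble most-significant byte first: 11 83 C6 D9 5D F6 3F 39 → 0x1183C6D95DF63F39.
0x1183C6D95DF63F39 = 1262070957480492857.

1262070957480492857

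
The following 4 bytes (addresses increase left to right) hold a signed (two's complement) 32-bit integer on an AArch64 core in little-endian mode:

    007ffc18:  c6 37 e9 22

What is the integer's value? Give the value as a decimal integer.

585709510

In little-endian order the low byte comes first in memory.
Reassemble most-significant byte first: 22 E9 37 C6 → 0x22E937C6.
0x22E937C6 = 585709510.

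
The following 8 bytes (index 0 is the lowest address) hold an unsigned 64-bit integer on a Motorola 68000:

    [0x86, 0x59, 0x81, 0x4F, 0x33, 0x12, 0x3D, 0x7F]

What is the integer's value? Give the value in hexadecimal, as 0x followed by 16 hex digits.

Big-endian: lowest address holds the most-significant byte.
The bytes are already most-significant first: 0x8659814F33123D7F.

0x8659814F33123D7F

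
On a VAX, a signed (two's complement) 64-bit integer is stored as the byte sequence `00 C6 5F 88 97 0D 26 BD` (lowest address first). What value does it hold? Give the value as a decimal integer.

Little-endian stores the least-significant byte at the lowest address.
Reassemble most-significant byte first: BD 26 0D 97 88 5F C6 00 → 0xBD260D97885FC600.
Top bit is set, so as a signed 64-bit value this is 0xBD260D97885FC600 − 2^64 = -4817147806946966016.

-4817147806946966016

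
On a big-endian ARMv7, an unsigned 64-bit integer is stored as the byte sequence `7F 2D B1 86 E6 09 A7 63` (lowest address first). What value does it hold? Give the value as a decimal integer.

In big-endian order the high byte comes first in memory.
The bytes are already most-significant first: 0x7F2DB186E609A763.
0x7F2DB186E609A763 = 9164176009711953763.

9164176009711953763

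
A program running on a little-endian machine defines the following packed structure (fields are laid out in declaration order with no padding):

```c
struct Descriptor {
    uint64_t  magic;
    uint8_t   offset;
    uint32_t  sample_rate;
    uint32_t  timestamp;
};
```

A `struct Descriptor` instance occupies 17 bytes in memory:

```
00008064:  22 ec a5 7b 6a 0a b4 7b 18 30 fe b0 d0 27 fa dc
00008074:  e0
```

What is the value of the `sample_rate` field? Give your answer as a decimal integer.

3501260336

`sample_rate` follows `magic` (8 B), `offset` (1 B), so it starts at offset 8 + 1 = 9 and occupies 4 bytes.
Bytes at offsets 9..12: 30 FE B0 D0.
In little-endian order the low byte comes first in memory.
Reassemble most-significant byte first: D0 B0 FE 30 → 0xD0B0FE30.
0xD0B0FE30 = 3501260336.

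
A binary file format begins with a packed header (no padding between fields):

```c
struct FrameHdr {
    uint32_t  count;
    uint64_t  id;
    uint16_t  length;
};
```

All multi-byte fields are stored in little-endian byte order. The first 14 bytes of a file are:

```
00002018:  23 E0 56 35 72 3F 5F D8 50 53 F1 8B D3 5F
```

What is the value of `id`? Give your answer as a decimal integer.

10083932647351861106

`id` follows `count` (4 bytes), so it starts at byte offset 4 and occupies 8 bytes.
Bytes at offsets 4..11: 72 3F 5F D8 50 53 F1 8B.
In little-endian order the low byte comes first in memory.
Reassemble most-significant byte first: 8B F1 53 50 D8 5F 3F 72 → 0x8BF15350D85F3F72.
0x8BF15350D85F3F72 = 10083932647351861106.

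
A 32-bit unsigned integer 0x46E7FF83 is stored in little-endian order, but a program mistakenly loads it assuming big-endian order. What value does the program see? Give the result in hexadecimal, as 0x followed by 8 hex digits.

0x83FFE746

Stored little-endian, the bytes at ascending addresses are 83 FF E7 46.
Read back as big-endian, the last byte is least significant, giving 0x83FFE746.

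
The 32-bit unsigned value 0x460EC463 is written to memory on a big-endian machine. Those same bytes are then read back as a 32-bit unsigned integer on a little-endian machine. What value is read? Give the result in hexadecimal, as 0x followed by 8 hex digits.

Stored big-endian, the bytes at ascending addresses are 46 0E C4 63.
Read back as little-endian, the first byte is least significant, giving 0x63C40E46.

0x63C40E46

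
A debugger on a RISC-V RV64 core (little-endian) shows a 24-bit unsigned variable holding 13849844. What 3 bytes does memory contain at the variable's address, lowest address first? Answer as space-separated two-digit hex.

13849844 in hexadecimal, padded to 24 bits, is 0xD354F4.
Split into bytes (most-significant first): D3 54 F4.
In little-endian order the low byte comes first in memory.
So at ascending addresses the bytes are F4 54 D3.

F4 54 D3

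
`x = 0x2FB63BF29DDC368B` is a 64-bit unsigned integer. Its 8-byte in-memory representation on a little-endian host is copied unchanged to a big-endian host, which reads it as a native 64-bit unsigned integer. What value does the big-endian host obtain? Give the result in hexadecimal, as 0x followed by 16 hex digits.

0x8B36DC9DF23BB62F

Stored little-endian, the bytes at ascending addresses are 8B 36 DC 9D F2 3B B6 2F.
Read back as big-endian, the last byte is least significant, giving 0x8B36DC9DF23BB62F.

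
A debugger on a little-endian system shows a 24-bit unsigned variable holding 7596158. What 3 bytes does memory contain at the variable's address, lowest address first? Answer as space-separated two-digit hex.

7E E8 73

7596158 in hexadecimal, padded to 24 bits, is 0x73E87E.
Split into bytes (most-significant first): 73 E8 7E.
Little-endian stores the least-significant byte at the lowest address.
So at ascending addresses the bytes are 7E E8 73.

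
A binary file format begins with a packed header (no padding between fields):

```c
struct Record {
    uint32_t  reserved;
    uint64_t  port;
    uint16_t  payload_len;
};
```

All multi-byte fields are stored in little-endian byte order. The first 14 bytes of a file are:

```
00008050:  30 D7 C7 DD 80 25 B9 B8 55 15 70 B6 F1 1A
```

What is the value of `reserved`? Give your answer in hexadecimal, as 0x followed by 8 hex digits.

`reserved` is the first field, at byte offset 0, occupying 4 bytes.
Bytes at offsets 0..3: 30 D7 C7 DD.
Little-endian: lowest address holds the least-significant byte.
Reassemble most-significant byte first: DD C7 D7 30 → 0xDDC7D730.

0xDDC7D730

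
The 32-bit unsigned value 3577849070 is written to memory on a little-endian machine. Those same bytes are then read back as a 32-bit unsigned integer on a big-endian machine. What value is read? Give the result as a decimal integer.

3577849070 in 32-bit hexadecimal is 0xD541A4EE.
Stored little-endian, the bytes at ascending addresses are EE A4 41 D5.
Read back as big-endian, the last byte is least significant, giving 0xEEA441D5.
0xEEA441D5 = 4003742165.

4003742165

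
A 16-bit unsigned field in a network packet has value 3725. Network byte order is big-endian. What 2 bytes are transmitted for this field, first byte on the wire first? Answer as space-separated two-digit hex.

0E 8D

3725 in hexadecimal, padded to 16 bits, is 0x0E8D.
Split into bytes (most-significant first): 0E 8D.
Big-endian stores the most-significant byte at the lowest address.
So the memory order matches the most-significant-first order: 0E 8D.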